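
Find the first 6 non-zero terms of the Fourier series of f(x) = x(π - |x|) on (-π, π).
8·sin(x)/π + 8·sin(3·x)/(27·π) + 8·sin(5·x)/(125·π) + 8·sin(7·x)/(343·π) + 8·sin(9·x)/(729·π) + 8·sin(11·x)/(1331·π)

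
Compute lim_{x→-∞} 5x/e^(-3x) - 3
The quotient is an ∞/∞ indeterminate form as x → -∞.
Compare growth rates of the dominant terms (exponentials ≫ polynomials ≫ logarithms), or apply L'Hôpital's rule; the quotient → 0.
Adding the constant: 0 - 3 = -3. Limit = -3.

Final answer: -3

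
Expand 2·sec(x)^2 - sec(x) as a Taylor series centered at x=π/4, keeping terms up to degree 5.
-√(2) + 4 + (8 - √(2))·(x - π/4) + (16 - 3·√(2)/2)·(x - π/4)^2 + (80/3 - 11·√(2)/6)·(x - π/4)^3 + (128/3 - 19·√(2)/8)·(x - π/4)^4 + (976/15 - 361·√(2)/120)·(x - π/4)^5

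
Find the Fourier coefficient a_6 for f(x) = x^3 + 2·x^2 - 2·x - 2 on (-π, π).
a_6 = (1/π) ∫_{-π}^{π} f(x)·cos(6x) dx.
Evaluate the integral (use parity and integration by parts as needed): a_6 = 2/9.

Final answer: 2/9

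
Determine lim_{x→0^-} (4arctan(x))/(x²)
Both numerator and denominator → 0 as x → 0^-; this is a 0/0 indeterminate form.
Expand each to leading order near x = 0: numerator ~ 4·x, denominator ~ x^2.
The limit of the ratio is -∞.

Final answer: -∞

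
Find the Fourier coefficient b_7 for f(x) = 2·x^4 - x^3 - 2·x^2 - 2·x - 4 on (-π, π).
b_7 = (1/π) ∫_{-π}^{π} f(x)·sin(7x) dx.
Evaluate the integral (use parity and integration by parts as needed): b_7 = -2·π^2/7 - 184/343.

Final answer: -2·π^2/7 - 184/343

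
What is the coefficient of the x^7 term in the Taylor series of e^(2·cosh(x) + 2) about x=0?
Expand to order 7: e^(2·cosh(x) + 2) = 91·x^6·e^(4)/360 + 7·x^4·e^(4)/12 + x^2·e^(4) + e^(4) + O(x^8).
The coefficient of x^7 is 0.

Final answer: 0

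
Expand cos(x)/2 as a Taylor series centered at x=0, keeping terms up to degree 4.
x^4/48 - x^2/4 + 1/2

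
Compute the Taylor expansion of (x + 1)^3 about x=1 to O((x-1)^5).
8 + 12·(x - 1) + 6·(x - 1)^2 + (x - 1)^3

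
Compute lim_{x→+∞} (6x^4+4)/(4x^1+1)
This is an ∞/∞ indeterminate form as x → +∞.
Divide numerator and denominator by x^4 and let the lower-order terms vanish; the numerator's degree 4 exceeds the denominator's degree 1, so the quotient diverges.
Limit = ∞.

Final answer: ∞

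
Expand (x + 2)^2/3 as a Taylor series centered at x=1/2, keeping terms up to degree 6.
25/12 + 5·(x - 1/2)/3 + (x - 1/2)^2/3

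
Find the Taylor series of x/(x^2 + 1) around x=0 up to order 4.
-x^3 + x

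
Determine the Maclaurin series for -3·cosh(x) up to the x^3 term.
-3·x^2/2 - 3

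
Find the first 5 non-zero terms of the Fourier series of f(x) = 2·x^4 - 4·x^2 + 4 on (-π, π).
(112 - 16·π^2)·cos(x) + (-10 + 4·π^2)·cos(2·x) + (80/27 - 16·π^2/9)·cos(3·x) + (-11/8 + π^2)·cos(4·x) - 4·π^2/3 + 4 + 2·π^4/5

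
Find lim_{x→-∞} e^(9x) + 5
Evaluate the dominant behaviour as x → -∞; each term tends to a finite value or vanishes.
Limit = 5.

Final answer: 5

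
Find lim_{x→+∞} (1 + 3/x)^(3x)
As x → +∞: write (1 + 3/x)^(3x) = ((1 + 3/x)^x)^3 → (e^3)^3 = e^9.
Limit = e^(9).

Final answer: e^(9)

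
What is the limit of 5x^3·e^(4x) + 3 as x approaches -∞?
The product is a 0·∞ indeterminate form at x → -∞.
Rewrite the product as 5x^3 / e^(-4x) (an ∞/∞ form) and apply L'Hôpital, or use the standard hierarchy e^(4|x|) ≫ |x^3| as x → -∞.
The indeterminate product → 0, so the limit = 3.

Final answer: 3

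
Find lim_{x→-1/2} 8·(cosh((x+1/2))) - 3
Direct substitution at x = -1/2 gives 5.

Final answer: 5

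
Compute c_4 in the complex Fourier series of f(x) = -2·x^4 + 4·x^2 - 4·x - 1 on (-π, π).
Compute the real Fourier coefficients first: a_4 = 11/8 - π^2, b_4 = 2.
Then c_4 = (a_4 − i·b_4)/2 = -π^2/2 + 11/16 - i.

Final answer: -π^2/2 + 11/16 - i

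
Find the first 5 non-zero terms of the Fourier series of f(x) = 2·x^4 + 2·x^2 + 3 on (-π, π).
(88 - 16·π^2)·cos(x) + (-4 + 4·π^2)·cos(2·x) + (8/27 - 16·π^2/9)·cos(3·x) + (1/8 + π^2)·cos(4·x) + 3 + 2·π^2/3 + 2·π^4/5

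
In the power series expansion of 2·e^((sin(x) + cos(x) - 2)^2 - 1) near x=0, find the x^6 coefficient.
Expand to order 6: 2·e^((sin(x) + cos(x) - 2)^2 - 1) = 1693·x^6/90 - 271·x^5/15 + 47·x^4/3 - 12·x^3 + 8·x^2 - 4·x + 2 + O(x^7).
The coefficient of x^6 is 1693/90.

Final answer: 1693/90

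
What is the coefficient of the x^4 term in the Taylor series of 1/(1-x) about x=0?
Expand to order 4: 1/(1-x) = x^4 + x^3 + x^2 + x + 1 + O(x^5).
The coefficient of x^4 is 1.

Final answer: 1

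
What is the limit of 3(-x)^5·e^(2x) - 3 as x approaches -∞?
The product is a 0·∞ indeterminate form at x → -∞.
Rewrite the product as 3(-x)^5 / e^(-2x) (an ∞/∞ form) and apply L'Hôpital, or use the standard hierarchy e^(2|x|) ≫ |(-x)^5| as x → -∞.
The indeterminate product → 0, so the limit = -3.

Final answer: -3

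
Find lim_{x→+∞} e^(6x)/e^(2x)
This is an ∞/∞ indeterminate form as x → +∞.
Rewrite e^(6x)/e^(2x) = e^((6−2)x) = e^(4x); the exponent coefficient is 4 > 0 so e^(4x) → ∞.
Limit = ∞.

Final answer: ∞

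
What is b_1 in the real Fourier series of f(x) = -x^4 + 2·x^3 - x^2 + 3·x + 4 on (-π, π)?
b_1 = (1/π) ∫_{-π}^{π} f(x)·sin(1x) dx.
Evaluate the integral (use parity and integration by parts as needed): b_1 = -18 + 4·π^2.

Final answer: -18 + 4·π^2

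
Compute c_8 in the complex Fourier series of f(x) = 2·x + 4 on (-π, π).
Compute the real Fourier coefficients first: a_8 = 0, b_8 = -1/2.
Then c_8 = (a_8 − i·b_8)/2 = i/4.

Final answer: i/4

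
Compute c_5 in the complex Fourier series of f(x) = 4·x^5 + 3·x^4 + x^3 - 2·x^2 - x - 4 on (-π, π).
Compute the real Fourier coefficients first: a_5 = 344/625 - 24·π^2/25, b_5 = -22·π^2/25 - 118/625 + 8·π^4/5.
Then c_5 = (a_5 − i·b_5)/2 = -12·π^2/25 + 172/625 - 4·i·π^4/5 + 59·i/625 + 11·i·π^2/25.

Final answer: -12·π^2/25 + 172/625 - 4·i·π^4/5 + 59·i/625 + 11·i·π^2/25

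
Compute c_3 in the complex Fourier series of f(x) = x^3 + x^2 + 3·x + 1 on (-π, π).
Compute the real Fourier coefficients first: a_3 = -4/9, b_3 = 14/9 + 2·π^2/3.
Then c_3 = (a_3 − i·b_3)/2 = -2/9 - i·π^2/3 - 7·i/9.

Final answer: -2/9 - i·π^2/3 - 7·i/9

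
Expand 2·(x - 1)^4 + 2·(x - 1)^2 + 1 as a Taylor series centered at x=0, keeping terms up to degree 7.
2·x^4 - 8·x^3 + 14·x^2 - 12·x + 5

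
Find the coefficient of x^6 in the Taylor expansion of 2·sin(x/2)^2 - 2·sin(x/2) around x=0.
Expand to order 6: 2·sin(x/2)^2 - 2·sin(x/2) = x^6/720 - x^5/1920 - x^4/24 + x^3/24 + x^2/2 - x + O(x^7).
The coefficient of x^6 is 1/720.

Final answer: 1/720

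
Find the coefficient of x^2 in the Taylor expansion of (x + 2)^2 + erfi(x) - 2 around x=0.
Expand to order 2: (x + 2)^2 + erfi(x) - 2 = x^2 + x·(2/√(π) + 4) + 2 + O(x^3).
The coefficient of x^2 is 1.

Final answer: 1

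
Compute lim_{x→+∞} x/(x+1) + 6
Evaluate the dominant behaviour as x → +∞; each term tends to a finite value or vanishes.
Limit = 7.

Final answer: 7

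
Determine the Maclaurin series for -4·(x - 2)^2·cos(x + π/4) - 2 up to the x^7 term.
√(2)·x^7/252 - 5·√(2)·x^6/36 + √(2)·x^5/15 + 2·√(2)·x^4 - 10·√(2)·x^3/3 - 6·√(2)·x^2 + 16·√(2)·x - 8·√(2) - 2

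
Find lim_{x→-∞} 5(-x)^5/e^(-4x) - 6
The quotient is an ∞/∞ indeterminate form as x → -∞.
Compare growth rates of the dominant terms (exponentials ≫ polynomials ≫ logarithms), or apply L'Hôpital's rule; the quotient → 0.
Adding the constant: 0 - 6 = -6. Limit = -6.

Final answer: -6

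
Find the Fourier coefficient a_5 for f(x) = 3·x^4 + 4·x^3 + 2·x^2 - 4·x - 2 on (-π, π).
a_5 = (1/π) ∫_{-π}^{π} f(x)·cos(5x) dx.
Evaluate the integral (use parity and integration by parts as needed): a_5 = -24·π^2/25 - 56/625.

Final answer: -24·π^2/25 - 56/625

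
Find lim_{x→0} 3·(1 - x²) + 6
Direct substitution at x = 0 gives 9.

Final answer: 9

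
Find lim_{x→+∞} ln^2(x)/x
This is an ∞/∞ indeterminate form as x → +∞.
The polynomial denominator x dominates the logarithmic numerator (any positive power of x ≫ ln^2(x) as x → ∞), so the quotient → 0.
Limit = 0.

Final answer: 0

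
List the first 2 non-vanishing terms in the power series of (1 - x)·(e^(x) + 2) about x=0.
3 - 2·x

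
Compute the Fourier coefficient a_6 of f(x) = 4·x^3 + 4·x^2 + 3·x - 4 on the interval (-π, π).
a_6 = (1/π) ∫_{-π}^{π} f(x)·cos(6x) dx.
Evaluate the integral (use parity and integration by parts as needed): a_6 = 4/9.

Final answer: 4/9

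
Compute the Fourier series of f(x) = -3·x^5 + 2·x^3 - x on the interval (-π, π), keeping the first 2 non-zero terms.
(-746 - 6·π^4 + 124·π^2)·sin(x) + (-17·π^2 + 53/2 + 3·π^4)·sin(2·x)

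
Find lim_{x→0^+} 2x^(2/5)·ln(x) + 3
The product is a 0·∞ indeterminate form at x → 0⁺.
Rewrite the product as 2·ln(x) / x^(-2/5) and apply L'Hôpital, or use the standard hierarchy x^(-2/5) ≫ |ln x| as x → 0⁺.
The indeterminate product → 0, so the limit = 3.

Final answer: 3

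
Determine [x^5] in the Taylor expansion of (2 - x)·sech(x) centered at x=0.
Expand to order 5: (2 - x)·sech(x) = -5·x^5/24 + 5·x^4/12 + x^3/2 - x^2 - x + 2 + O(x^6).
The coefficient of x^5 is -5/24.

Final answer: -5/24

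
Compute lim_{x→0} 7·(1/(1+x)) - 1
Direct substitution at x = 0 gives 6.

Final answer: 6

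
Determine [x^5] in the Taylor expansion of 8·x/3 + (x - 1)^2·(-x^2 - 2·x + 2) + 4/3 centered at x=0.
Expand to order 5: 8·x/3 + (x - 1)^2·(-x^2 - 2·x + 2) + 4/3 = -x^4 + 5·x^2 - 10·x/3 + 10/3 + O(x^6).
The coefficient of x^5 is 0.

Final answer: 0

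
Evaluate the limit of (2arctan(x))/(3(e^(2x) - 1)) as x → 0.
Both numerator and denominator → 0 as x → 0; this is a 0/0 indeterminate form.
Expand each to leading order near x = 0: numerator ~ 2·x, denominator ~ 6·x.
The limit of the ratio is 1/3.

Final answer: 1/3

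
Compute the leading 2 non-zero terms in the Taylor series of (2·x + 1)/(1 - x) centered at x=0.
3·x + 1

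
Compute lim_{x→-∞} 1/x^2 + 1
Evaluate the dominant behaviour as x → -∞; each term tends to a finite value or vanishes.
Limit = 1.

Final answer: 1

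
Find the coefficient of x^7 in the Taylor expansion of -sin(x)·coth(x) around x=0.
Expand to order 7: -sin(x)·coth(x) = -127·x^6/15120 + 5·x^4/72 - x^2/6 - 1 + O(x^8).
The coefficient of x^7 is 0.

Final answer: 0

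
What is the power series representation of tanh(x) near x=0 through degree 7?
-17·x^7/315 + 2·x^5/15 - x^3/3 + x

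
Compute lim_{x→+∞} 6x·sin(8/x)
As x → +∞: let u = 8/x → 0⁺; then 6·x·sin(8/x) = 6·8·sin(u)/u → 6·8·1 = 48.
Limit = 48.

Final answer: 48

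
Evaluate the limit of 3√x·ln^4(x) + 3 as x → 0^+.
The product is a 0·∞ indeterminate form at x → 0⁺.
Rewrite the product as 3·ln^4(x) / x^(-1/2) and apply L'Hôpital, or use the standard hierarchy x^(-1/2) ≫ |ln x|^4 as x → 0⁺.
The indeterminate product → 0, so the limit = 3.

Final answer: 3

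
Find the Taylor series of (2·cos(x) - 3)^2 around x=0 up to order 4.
5·x^4/6 + 2·x^2 + 1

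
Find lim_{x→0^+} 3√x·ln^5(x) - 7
The product is a 0·∞ indeterminate form at x → 0⁺.
Rewrite the product as 3·ln^5(x) / x^(-1/2) and apply L'Hôpital, or use the standard hierarchy x^(-1/2) ≫ |ln x|^5 as x → 0⁺.
The indeterminate product → 0, so the limit = -7.

Final answer: -7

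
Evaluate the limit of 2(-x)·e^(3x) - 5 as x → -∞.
The product is a 0·∞ indeterminate form at x → -∞.
Rewrite the product as 2(-x) / e^(-3x) (an ∞/∞ form) and apply L'Hôpital, or use the standard hierarchy e^(3|x|) ≫ |(-x)| as x → -∞.
The indeterminate product → 0, so the limit = -5.

Final answer: -5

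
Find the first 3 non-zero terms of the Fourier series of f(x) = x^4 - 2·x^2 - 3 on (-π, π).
(56 - 8·π^2)·cos(x) + (-5 + 2·π^2)·cos(2·x) - 2·π^2/3 - 3 + π^4/5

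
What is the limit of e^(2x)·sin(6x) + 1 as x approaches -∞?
Evaluate the dominant behaviour as x → -∞; each term tends to a finite value or vanishes.
Limit = 1.

Final answer: 1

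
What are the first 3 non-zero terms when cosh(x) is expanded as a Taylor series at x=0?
x^4/24 + x^2/2 + 1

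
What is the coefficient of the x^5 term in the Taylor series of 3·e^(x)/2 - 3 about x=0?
Expand to order 5: 3·e^(x)/2 - 3 = x^5/80 + x^4/16 + x^3/4 + 3·x^2/4 + 3·x/2 - 3/2 + O(x^6).
The coefficient of x^5 is 1/80.

Final answer: 1/80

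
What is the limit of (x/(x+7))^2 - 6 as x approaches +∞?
As x → +∞: x/(x+7) = 1/(1 + 7/x) → 1, and the 2nd power of a limit-1 base also → 1; with the additive constant, 1 - 6 = -5.
Limit = -5.

Final answer: -5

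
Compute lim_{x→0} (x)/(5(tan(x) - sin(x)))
Both numerator and denominator → 0 as x → 0; this is a 0/0 indeterminate form.
Expand each to leading order near x = 0: numerator ~ x, denominator ~ 5·x^3/2.
The limit of the ratio is ∞.

Final answer: ∞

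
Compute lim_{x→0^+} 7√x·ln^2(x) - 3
The product is a 0·∞ indeterminate form at x → 0⁺.
Rewrite the product as 7·ln^2(x) / x^(-1/2) and apply L'Hôpital, or use the standard hierarchy x^(-1/2) ≫ |ln x|^2 as x → 0⁺.
The indeterminate product → 0, so the limit = -3.

Final answer: -3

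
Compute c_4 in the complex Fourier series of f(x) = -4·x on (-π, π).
Compute the real Fourier coefficients first: a_4 = 0, b_4 = 2.
Then c_4 = (a_4 − i·b_4)/2 = -i.

Final answer: -i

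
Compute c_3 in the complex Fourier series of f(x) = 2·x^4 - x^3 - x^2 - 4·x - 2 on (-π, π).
Compute the real Fourier coefficients first: a_3 = 44/27 - 16·π^2/9, b_3 = -2·π^2/3 - 20/9.
Then c_3 = (a_3 − i·b_3)/2 = -8·π^2/9 + 22/27 + 10·i/9 + i·π^2/3.

Final answer: -8·π^2/9 + 22/27 + 10·i/9 + i·π^2/3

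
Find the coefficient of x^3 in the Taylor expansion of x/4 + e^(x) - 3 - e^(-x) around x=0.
Expand to order 3: x/4 + e^(x) - 3 - e^(-x) = x^3/3 + 9·x/4 - 3 + O(x^4).
The coefficient of x^3 is 1/3.

Final answer: 1/3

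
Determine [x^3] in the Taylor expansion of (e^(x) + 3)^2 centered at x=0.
Expand to order 3: (e^(x) + 3)^2 = 7·x^3/3 + 5·x^2 + 8·x + 16 + O(x^4).
The coefficient of x^3 is 7/3.

Final answer: 7/3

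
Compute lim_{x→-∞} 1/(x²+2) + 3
Evaluate the dominant behaviour as x → -∞; each term tends to a finite value or vanishes.
Limit = 3.

Final answer: 3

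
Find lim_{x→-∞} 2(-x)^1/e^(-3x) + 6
The quotient is an ∞/∞ indeterminate form as x → -∞.
Compare growth rates of the dominant terms (exponentials ≫ polynomials ≫ logarithms), or apply L'Hôpital's rule; the quotient → 0.
Adding the constant: 0 + 6 = 6. Limit = 6.

Final answer: 6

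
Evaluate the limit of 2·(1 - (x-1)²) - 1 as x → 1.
Direct substitution at x = 1 gives 1.

Final answer: 1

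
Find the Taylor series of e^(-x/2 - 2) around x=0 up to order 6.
x^6·e^(-2)/46080 - x^5·e^(-2)/3840 + x^4·e^(-2)/384 - x^3·e^(-2)/48 + x^2·e^(-2)/8 - x·e^(-2)/2 + e^(-2)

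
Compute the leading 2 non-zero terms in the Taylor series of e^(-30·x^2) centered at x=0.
1 - 30·x^2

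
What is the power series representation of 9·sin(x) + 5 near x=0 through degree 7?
-x^7/560 + 3·x^5/40 - 3·x^3/2 + 9·x + 5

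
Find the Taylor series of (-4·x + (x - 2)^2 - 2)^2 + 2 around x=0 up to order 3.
-16·x^3 + 68·x^2 - 32·x + 6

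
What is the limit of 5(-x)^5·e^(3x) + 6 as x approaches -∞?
The product is a 0·∞ indeterminate form at x → -∞.
Rewrite the product as 5(-x)^5 / e^(-3x) (an ∞/∞ form) and apply L'Hôpital, or use the standard hierarchy e^(3|x|) ≫ |(-x)^5| as x → -∞.
The indeterminate product → 0, so the limit = 6.

Final answer: 6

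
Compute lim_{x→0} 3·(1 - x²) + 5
Direct substitution at x = 0 gives 8.

Final answer: 8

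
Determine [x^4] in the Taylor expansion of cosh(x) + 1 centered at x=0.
Expand to order 4: cosh(x) + 1 = x^4/24 + x^2/2 + 2 + O(x^5).
The coefficient of x^4 is 1/24.

Final answer: 1/24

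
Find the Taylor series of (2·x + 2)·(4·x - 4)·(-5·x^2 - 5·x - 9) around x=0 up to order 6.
-40·x^4 - 40·x^3 - 32·x^2 + 40·x + 72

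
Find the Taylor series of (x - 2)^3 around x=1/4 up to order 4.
-343/64 + 147·(x - 1/4)/16 - 21·(x - 1/4)^2/4 + (x - 1/4)^3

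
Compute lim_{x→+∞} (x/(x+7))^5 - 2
As x → +∞: x/(x+7) = 1/(1 + 7/x) → 1, and the 5th power of a limit-1 base also → 1; with the additive constant, 1 - 2 = -1.
Limit = -1.

Final answer: -1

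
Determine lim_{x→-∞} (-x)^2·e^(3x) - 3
The product is a 0·∞ indeterminate form at x → -∞.
Rewrite the product as (-x)^2 / e^(-3x) (an ∞/∞ form) and apply L'Hôpital, or use the standard hierarchy e^(3|x|) ≫ |(-x)^2| as x → -∞.
The indeterminate product → 0, so the limit = -3.

Final answer: -3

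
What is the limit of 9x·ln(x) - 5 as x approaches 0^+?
The product is a 0·∞ indeterminate form at x → 0⁺.
Rewrite the product as 9·ln(x) / x^(-1) and apply L'Hôpital, or use the standard hierarchy x^(-1) ≫ |ln x| as x → 0⁺.
The indeterminate product → 0, so the limit = -5.

Final answer: -5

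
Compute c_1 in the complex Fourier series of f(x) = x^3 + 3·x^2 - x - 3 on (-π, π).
Compute the real Fourier coefficients first: a_1 = -12, b_1 = -14 + 2·π^2.
Then c_1 = (a_1 − i·b_1)/2 = -6 - i·π^2 + 7·i.

Final answer: -6 - i·π^2 + 7·i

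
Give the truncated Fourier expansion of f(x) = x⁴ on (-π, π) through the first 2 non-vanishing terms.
(48 - 8·π^2)·cos(x) + π^4/5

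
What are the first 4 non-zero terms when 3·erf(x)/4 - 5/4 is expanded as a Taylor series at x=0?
3·x^5/(20·√(π)) - x^3/(2·√(π)) + 3·x/(2·√(π)) - 5/4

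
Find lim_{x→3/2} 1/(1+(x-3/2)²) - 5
Direct substitution at x = 3/2 gives -4.

Final answer: -4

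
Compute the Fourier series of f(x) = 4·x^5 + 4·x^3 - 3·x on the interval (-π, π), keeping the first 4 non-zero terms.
(-152·π^2 + 8·π^4 + 906)·sin(x) + (-4·π^4 - 21 + 16·π^2)·sin(2·x) + (-88·π^2/27 + 14/81 + 8·π^4/3)·sin(3·x) + (-2·π^4 + 21/16 + π^2/2)·sin(4·x)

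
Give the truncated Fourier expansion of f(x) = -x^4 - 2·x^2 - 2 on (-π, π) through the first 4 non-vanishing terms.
(-40 + 8·π^2)·cos(x) + (1 - 2·π^2)·cos(2·x) + (8/27 + 8·π^2/9)·cos(3·x) - π^4/5 - 2·π^2/3 - 2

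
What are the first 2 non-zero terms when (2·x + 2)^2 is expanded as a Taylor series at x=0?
8·x + 4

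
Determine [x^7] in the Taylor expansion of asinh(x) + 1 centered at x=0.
Expand to order 7: asinh(x) + 1 = -5·x^7/112 + 3·x^5/40 - x^3/6 + x + 1 + O(x^8).
The coefficient of x^7 is -5/112.

Final answer: -5/112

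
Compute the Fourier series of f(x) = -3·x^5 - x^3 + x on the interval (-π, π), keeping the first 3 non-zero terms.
(-706 - 6·π^4 + 118·π^2)·sin(x) + (-14·π^2 + 20 + 3·π^4)·sin(2·x) + (-2·π^4 - 50/27 + 34·π^2/9)·sin(3·x)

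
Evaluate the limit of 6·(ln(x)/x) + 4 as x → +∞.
Evaluate the dominant behaviour as x → +∞; each term tends to a finite value or vanishes.
Limit = 4.

Final answer: 4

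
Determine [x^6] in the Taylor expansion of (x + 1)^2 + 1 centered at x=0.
Expand to order 6: (x + 1)^2 + 1 = x^2 + 2·x + 2 + O(x^7).
The coefficient of x^6 is 0.

Final answer: 0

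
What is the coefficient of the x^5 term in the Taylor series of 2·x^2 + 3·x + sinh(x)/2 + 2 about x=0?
Expand to order 5: 2·x^2 + 3·x + sinh(x)/2 + 2 = x^5/240 + x^3/12 + 2·x^2 + 7·x/2 + 2 + O(x^6).
The coefficient of x^5 is 1/240.

Final answer: 1/240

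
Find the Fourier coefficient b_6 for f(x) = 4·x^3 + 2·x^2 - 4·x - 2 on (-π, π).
b_6 = (1/π) ∫_{-π}^{π} f(x)·sin(6x) dx.
Evaluate the integral (use parity and integration by parts as needed): b_6 = 14/9 - 4·π^2/3.

Final answer: 14/9 - 4·π^2/3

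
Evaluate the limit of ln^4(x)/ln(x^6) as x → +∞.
This is an ∞/∞ indeterminate form as x → +∞.
Write ln(x^6) = 6·ln(x), reducing the quotient to ln^3(x)/6 → ∞.
Limit = ∞.

Final answer: ∞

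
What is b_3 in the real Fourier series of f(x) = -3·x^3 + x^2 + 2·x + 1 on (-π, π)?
b_3 = (1/π) ∫_{-π}^{π} f(x)·sin(3x) dx.
Evaluate the integral (use parity and integration by parts as needed): b_3 = 8/3 - 2·π^2.

Final answer: 8/3 - 2·π^2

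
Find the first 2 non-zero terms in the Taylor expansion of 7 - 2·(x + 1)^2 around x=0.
5 - 4·x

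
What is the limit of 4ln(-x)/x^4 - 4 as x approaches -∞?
The quotient is an ∞/∞ indeterminate form as x → -∞.
Compare growth rates of the dominant terms (exponentials ≫ polynomials ≫ logarithms), or apply L'Hôpital's rule; the quotient → 0.
Adding the constant: 0 - 4 = -4. Limit = -4.

Final answer: -4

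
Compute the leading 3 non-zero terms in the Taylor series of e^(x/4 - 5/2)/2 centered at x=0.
x^2·e^(-5/2)/64 + x·e^(-5/2)/8 + e^(-5/2)/2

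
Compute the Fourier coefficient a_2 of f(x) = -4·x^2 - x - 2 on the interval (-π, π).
a_2 = (1/π) ∫_{-π}^{π} f(x)·cos(2x) dx.
Evaluate the integral (use parity and integration by parts as needed): a_2 = -4.

Final answer: -4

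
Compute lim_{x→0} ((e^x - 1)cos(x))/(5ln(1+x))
Both numerator and denominator → 0 as x → 0; this is a 0/0 indeterminate form.
Expand each to leading order near x = 0: numerator ~ x, denominator ~ 5·x.
The limit of the ratio is 1/5.

Final answer: 1/5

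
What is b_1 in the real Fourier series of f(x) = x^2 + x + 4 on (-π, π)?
b_1 = (1/π) ∫_{-π}^{π} f(x)·sin(1x) dx.
Evaluate the integral (use parity and integration by parts as needed): b_1 = 2.

Final answer: 2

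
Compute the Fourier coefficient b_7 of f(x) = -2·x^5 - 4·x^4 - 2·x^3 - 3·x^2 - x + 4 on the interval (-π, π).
b_7 = (1/π) ∫_{-π}^{π} f(x)·sin(7x) dx.
Evaluate the integral (use parity and integration by parts as needed): b_7 = -4·π^4/7 - 116·π^2/343 - 4106/16807.

Final answer: -4·π^4/7 - 116·π^2/343 - 4106/16807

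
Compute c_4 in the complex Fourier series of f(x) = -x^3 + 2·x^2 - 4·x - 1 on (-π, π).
Compute the real Fourier coefficients first: a_4 = 1/2, b_4 = 29/16 + π^2/2.
Then c_4 = (a_4 − i·b_4)/2 = 1/4 - i·π^2/4 - 29·i/32.

Final answer: 1/4 - i·π^2/4 - 29·i/32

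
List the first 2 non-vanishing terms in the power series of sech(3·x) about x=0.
1 - 9·x^2/2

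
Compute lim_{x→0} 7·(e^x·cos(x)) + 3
Direct substitution at x = 0 gives 10.

Final answer: 10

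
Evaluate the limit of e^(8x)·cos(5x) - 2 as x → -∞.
Evaluate the dominant behaviour as x → -∞; each term tends to a finite value or vanishes.
Limit = -2.

Final answer: -2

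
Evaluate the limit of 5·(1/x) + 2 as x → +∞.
Evaluate the dominant behaviour as x → +∞; each term tends to a finite value or vanishes.
Limit = 2.

Final answer: 2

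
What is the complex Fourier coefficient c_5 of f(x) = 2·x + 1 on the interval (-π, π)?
Compute the real Fourier coefficients first: a_5 = 0, b_5 = 4/5.
Then c_5 = (a_5 − i·b_5)/2 = -2·i/5.

Final answer: -2·i/5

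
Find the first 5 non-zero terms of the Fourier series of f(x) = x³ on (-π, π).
(-12 + 2·π^2)·sin(x) + (3/2 - π^2)·sin(2·x) + (-4/9 + 2·π^2/3)·sin(3·x) + (3/16 - π^2/2)·sin(4·x) + (-12/125 + 2·π^2/5)·sin(5·x)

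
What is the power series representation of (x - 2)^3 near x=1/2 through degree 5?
-27/8 + 27·(x - 1/2)/4 - 9·(x - 1/2)^2/2 + (x - 1/2)^3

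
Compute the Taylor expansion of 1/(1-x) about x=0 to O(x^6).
x^5 + x^4 + x^3 + x^2 + x + 1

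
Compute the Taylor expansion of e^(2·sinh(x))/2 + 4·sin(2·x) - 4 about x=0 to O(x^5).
2·x^4/3 - 9·x^3/2 + x^2 + 9·x - 7/2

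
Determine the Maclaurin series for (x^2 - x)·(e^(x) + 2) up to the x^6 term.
x^6/30 + x^5/8 + x^4/3 + x^3/2 + 2·x^2 - 3·x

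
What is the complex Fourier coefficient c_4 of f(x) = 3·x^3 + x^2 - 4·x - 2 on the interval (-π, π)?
Compute the real Fourier coefficients first: a_4 = 1/4, b_4 = 41/16 - 3·π^2/2.
Then c_4 = (a_4 − i·b_4)/2 = 1/8 - 41·i/32 + 3·i·π^2/4.

Final answer: 1/8 - 41·i/32 + 3·i·π^2/4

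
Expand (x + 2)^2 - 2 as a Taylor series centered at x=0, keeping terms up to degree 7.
x^2 + 4·x + 2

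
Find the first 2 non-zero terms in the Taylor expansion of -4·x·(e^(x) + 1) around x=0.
-4·x^2 - 8·x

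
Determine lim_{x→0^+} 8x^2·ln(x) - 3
The product is a 0·∞ indeterminate form at x → 0⁺.
Rewrite the product as 8·ln(x) / x^(-2) and apply L'Hôpital, or use the standard hierarchy x^(-2) ≫ |ln x| as x → 0⁺.
The indeterminate product → 0, so the limit = -3.

Final answer: -3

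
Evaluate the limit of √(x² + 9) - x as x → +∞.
This is an ∞ − ∞ indeterminate form.
Multiply and divide by the conjugate √(x²+9) + x; the x² terms cancel, leaving 9/(√(x²+9)+x) → 0.
Limit = 0.

Final answer: 0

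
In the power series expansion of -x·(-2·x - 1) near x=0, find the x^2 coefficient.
Expand to order 2: -x·(-2·x - 1) = 2·x^2 + x + O(x^3).
The coefficient of x^2 is 2.

Final answer: 2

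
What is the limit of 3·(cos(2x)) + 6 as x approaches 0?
Direct substitution at x = 0 gives 9.

Final answer: 9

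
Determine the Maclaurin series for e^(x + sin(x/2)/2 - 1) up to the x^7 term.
4561·x^7·e^(-1)/82575360 + 1253·x^6·e^(-1)/589824 + 2141·x^5·e^(-1)/122880 + 545·x^4·e^(-1)/6144 + 121·x^3·e^(-1)/384 + 25·x^2·e^(-1)/32 + 5·x·e^(-1)/4 + e^(-1)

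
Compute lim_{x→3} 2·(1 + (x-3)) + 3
Direct substitution at x = 3 gives 5.

Final answer: 5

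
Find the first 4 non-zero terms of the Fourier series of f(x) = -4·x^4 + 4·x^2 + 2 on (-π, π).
(-208 + 32·π^2)·cos(x) + (16 - 8·π^2)·cos(2·x) + (-112/27 + 32·π^2/9)·cos(3·x) - 4·π^4/5 + 2 + 4·π^2/3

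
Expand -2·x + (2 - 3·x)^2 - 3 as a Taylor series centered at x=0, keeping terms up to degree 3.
9·x^2 - 14·x + 1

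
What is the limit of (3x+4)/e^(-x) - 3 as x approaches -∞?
The quotient is an ∞/∞ indeterminate form as x → -∞.
Compare growth rates of the dominant terms (exponentials ≫ polynomials ≫ logarithms), or apply L'Hôpital's rule; the quotient → 0.
Adding the constant: 0 - 3 = -3. Limit = -3.

Final answer: -3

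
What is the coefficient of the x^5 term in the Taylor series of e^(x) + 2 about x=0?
Expand to order 5: e^(x) + 2 = x^5/120 + x^4/24 + x^3/6 + x^2/2 + x + 3 + O(x^6).
The coefficient of x^5 is 1/120.

Final answer: 1/120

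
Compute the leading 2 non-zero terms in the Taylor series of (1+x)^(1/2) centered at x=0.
x/2 + 1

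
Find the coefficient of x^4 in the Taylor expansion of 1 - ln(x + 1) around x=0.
Expand to order 4: 1 - ln(x + 1) = x^4/4 - x^3/3 + x^2/2 - x + 1 + O(x^5).
The coefficient of x^4 is 1/4.

Final answer: 1/4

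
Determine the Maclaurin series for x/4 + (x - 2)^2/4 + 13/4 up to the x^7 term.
x^2/4 - 3·x/4 + 17/4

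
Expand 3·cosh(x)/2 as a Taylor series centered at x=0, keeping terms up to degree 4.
x^4/16 + 3·x^2/4 + 3/2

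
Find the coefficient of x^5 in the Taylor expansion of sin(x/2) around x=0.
Expand to order 5: sin(x/2) = x^5/3840 - x^3/48 + x/2 + O(x^6).
The coefficient of x^5 is 1/3840.

Final answer: 1/3840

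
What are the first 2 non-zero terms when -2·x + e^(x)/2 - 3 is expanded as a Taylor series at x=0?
-3·x/2 - 5/2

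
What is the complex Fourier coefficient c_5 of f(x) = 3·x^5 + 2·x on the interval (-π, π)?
Compute the real Fourier coefficients first: a_5 = 0, b_5 = -24·π^2/25 + 644/625 + 6·π^4/5.
Then c_5 = (a_5 − i·b_5)/2 = -3·i·π^4/5 - 322·i/625 + 12·i·π^2/25.

Final answer: -3·i·π^4/5 - 322·i/625 + 12·i·π^2/25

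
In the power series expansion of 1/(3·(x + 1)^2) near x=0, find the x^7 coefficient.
Expand to order 7: 1/(3·(x + 1)^2) = -8·x^7/3 + 7·x^6/3 - 2·x^5 + 5·x^4/3 - 4·x^3/3 + x^2 - 2·x/3 + 1/3 + O(x^8).
The coefficient of x^7 is -8/3.

Final answer: -8/3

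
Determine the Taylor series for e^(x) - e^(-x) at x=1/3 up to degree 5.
(-1 + e^(2/3))·e^(-1/3) + (1 + e^(2/3))·e^(-1/3)·(x - 1/3) + (-1 + e^(2/3))·e^(-1/3)·(x - 1/3)^2/2 + (1 + e^(2/3))·e^(-1/3)·(x - 1/3)^3/6 + (-1 + e^(2/3))·e^(-1/3)·(x - 1/3)^4/24 + (1 + e^(2/3))·e^(-1/3)·(x - 1/3)^5/120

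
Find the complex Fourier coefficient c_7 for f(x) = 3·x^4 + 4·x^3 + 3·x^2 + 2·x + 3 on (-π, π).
Compute the real Fourier coefficients first: a_7 = -24·π^2/49 - 444/2401, b_7 = 148/343 + 8·π^2/7.
Then c_7 = (a_7 − i·b_7)/2 = -12·π^2/49 - 222/2401 - 4·i·π^2/7 - 74·i/343.

Final answer: -12·π^2/49 - 222/2401 - 4·i·π^2/7 - 74·i/343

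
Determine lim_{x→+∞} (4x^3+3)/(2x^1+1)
This is an ∞/∞ indeterminate form as x → +∞.
Divide numerator and denominator by x^3 and let the lower-order terms vanish; the numerator's degree 3 exceeds the denominator's degree 1, so the quotient diverges.
Limit = ∞.

Final answer: ∞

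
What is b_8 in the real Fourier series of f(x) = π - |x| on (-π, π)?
b_8 = (1/π) ∫_{-π}^{π} f(x)·sin(8x) dx.
Evaluate the integral (use parity and integration by parts as needed): b_8 = 0.

Final answer: 0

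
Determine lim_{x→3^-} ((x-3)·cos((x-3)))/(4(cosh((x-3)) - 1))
Both numerator and denominator → 0 as x → 3^-; this is a 0/0 indeterminate form.
Expand each to leading order near x = 3: numerator ~ (x - 3), denominator ~ 2·(x - 3)^2.
The limit of the ratio is -∞.

Final answer: -∞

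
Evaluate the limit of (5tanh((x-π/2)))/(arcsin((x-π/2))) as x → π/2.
Both numerator and denominator → 0 as x → π/2; this is a 0/0 indeterminate form.
Expand each to leading order near x = π/2: numerator ~ 5·(x - π/2), denominator ~ (x - π/2).
The limit of the ratio is 5.

Final answer: 5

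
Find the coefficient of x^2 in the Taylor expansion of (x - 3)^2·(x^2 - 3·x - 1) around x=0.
Expand to order 2: (x - 3)^2·(x^2 - 3·x - 1) = 26·x^2 - 21·x - 9 + O(x^3).
The coefficient of x^2 is 26.

Final answer: 26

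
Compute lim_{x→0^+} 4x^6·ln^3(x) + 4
The product is a 0·∞ indeterminate form at x → 0⁺.
Rewrite the product as 4·ln^3(x) / x^(-6) and apply L'Hôpital, or use the standard hierarchy x^(-6) ≫ |ln x|^3 as x → 0⁺.
The indeterminate product → 0, so the limit = 4.

Final answer: 4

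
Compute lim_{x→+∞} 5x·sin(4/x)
As x → +∞: let u = 4/x → 0⁺; then 5·x·sin(4/x) = 5·4·sin(u)/u → 5·4·1 = 20.
Limit = 20.

Final answer: 20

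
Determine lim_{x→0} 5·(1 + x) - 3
Direct substitution at x = 0 gives 2.

Final answer: 2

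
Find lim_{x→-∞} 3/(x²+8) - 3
Evaluate the dominant behaviour as x → -∞; each term tends to a finite value or vanishes.
Limit = -3.

Final answer: -3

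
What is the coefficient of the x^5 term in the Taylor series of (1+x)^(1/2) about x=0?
Expand to order 5: (1+x)^(1/2) = 7·x^5/256 - 5·x^4/128 + x^3/16 - x^2/8 + x/2 + 1 + O(x^6).
The coefficient of x^5 is 7/256.

Final answer: 7/256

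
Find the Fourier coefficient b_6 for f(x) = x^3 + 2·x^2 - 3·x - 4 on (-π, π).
b_6 = (1/π) ∫_{-π}^{π} f(x)·sin(6x) dx.
Evaluate the integral (use parity and integration by parts as needed): b_6 = 19/18 - π^2/3.

Final answer: 19/18 - π^2/3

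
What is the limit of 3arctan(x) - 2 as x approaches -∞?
Evaluate the dominant behaviour as x → -∞; each term tends to a finite value or vanishes.
Limit = -3·π/2 - 2.

Final answer: -3·π/2 - 2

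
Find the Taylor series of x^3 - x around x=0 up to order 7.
x^3 - x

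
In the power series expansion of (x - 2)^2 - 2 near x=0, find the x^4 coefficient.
Expand to order 4: (x - 2)^2 - 2 = x^2 - 4·x + 2 + O(x^5).
The coefficient of x^4 is 0.

Final answer: 0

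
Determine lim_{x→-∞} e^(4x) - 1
Evaluate the dominant behaviour as x → -∞; each term tends to a finite value or vanishes.
Limit = -1.

Final answer: -1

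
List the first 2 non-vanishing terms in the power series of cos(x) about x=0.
1 - x^2/2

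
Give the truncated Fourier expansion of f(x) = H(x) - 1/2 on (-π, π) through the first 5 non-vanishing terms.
2·sin(x)/π + 2·sin(3·x)/(3·π) + 2·sin(5·x)/(5·π) + 2·sin(7·x)/(7·π) + 2·sin(9·x)/(9·π)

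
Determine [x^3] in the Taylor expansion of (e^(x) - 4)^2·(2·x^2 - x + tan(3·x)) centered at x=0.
Expand to order 3: (e^(x) - 4)^2·(2·x^2 - x + tan(3·x)) = 65·x^3 + 6·x^2 + 18·x + O(x^4).
The coefficient of x^3 is 65.

Final answer: 65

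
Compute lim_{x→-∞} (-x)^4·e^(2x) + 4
The product is a 0·∞ indeterminate form at x → -∞.
Rewrite the product as (-x)^4 / e^(-2x) (an ∞/∞ form) and apply L'Hôpital, or use the standard hierarchy e^(2|x|) ≫ |(-x)^4| as x → -∞.
The indeterminate product → 0, so the limit = 4.

Final answer: 4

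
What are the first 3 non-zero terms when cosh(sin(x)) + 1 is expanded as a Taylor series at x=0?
-x^4/8 + x^2/2 + 2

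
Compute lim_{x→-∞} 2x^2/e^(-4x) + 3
The quotient is an ∞/∞ indeterminate form as x → -∞.
Compare growth rates of the dominant terms (exponentials ≫ polynomials ≫ logarithms), or apply L'Hôpital's rule; the quotient → 0.
Adding the constant: 0 + 3 = 3. Limit = 3.

Final answer: 3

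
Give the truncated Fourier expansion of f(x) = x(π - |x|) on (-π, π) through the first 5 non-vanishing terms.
8·sin(x)/π + 8·sin(3·x)/(27·π) + 8·sin(5·x)/(125·π) + 8·sin(7·x)/(343·π) + 8·sin(9·x)/(729·π)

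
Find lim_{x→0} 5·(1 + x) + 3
Direct substitution at x = 0 gives 8.

Final answer: 8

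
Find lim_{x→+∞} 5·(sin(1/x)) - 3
Evaluate the dominant behaviour as x → +∞; each term tends to a finite value or vanishes.
Limit = -3.

Final answer: -3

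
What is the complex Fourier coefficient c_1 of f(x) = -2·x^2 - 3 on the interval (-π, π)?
Compute the real Fourier coefficients first: a_1 = 8, b_1 = 0.
Then c_1 = (a_1 − i·b_1)/2 = 4.

Final answer: 4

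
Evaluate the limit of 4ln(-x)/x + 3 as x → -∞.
The quotient is an ∞/∞ indeterminate form as x → -∞.
Compare growth rates of the dominant terms (exponentials ≫ polynomials ≫ logarithms), or apply L'Hôpital's rule; the quotient → 0.
Adding the constant: 0 + 3 = 3. Limit = 3.

Final answer: 3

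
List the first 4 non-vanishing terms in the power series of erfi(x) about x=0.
x^7/(21·√(π)) + x^5/(5·√(π)) + 2·x^3/(3·√(π)) + 2·x/√(π)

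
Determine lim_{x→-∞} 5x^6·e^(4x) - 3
The product is a 0·∞ indeterminate form at x → -∞.
Rewrite the product as 5x^6 / e^(-4x) (an ∞/∞ form) and apply L'Hôpital, or use the standard hierarchy e^(4|x|) ≫ |x^6| as x → -∞.
The indeterminate product → 0, so the limit = -3.

Final answer: -3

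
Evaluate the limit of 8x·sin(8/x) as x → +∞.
As x → +∞: let u = 8/x → 0⁺; then 8·x·sin(8/x) = 8·8·sin(u)/u → 8·8·1 = 64.
Limit = 64.

Final answer: 64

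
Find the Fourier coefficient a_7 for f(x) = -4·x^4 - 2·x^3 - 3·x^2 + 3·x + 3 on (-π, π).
a_7 = (1/π) ∫_{-π}^{π} f(x)·cos(7x) dx.
Evaluate the integral (use parity and integration by parts as needed): a_7 = 396/2401 + 32·π^2/49.

Final answer: 396/2401 + 32·π^2/49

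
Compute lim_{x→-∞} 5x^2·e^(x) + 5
The product is a 0·∞ indeterminate form at x → -∞.
Rewrite the product as 5x^2 / e^(-x) (an ∞/∞ form) and apply L'Hôpital, or use the standard hierarchy e^(|x|) ≫ |x^2| as x → -∞.
The indeterminate product → 0, so the limit = 5.

Final answer: 5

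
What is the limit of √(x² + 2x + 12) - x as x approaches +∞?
This is an ∞ − ∞ indeterminate form.
Multiply and divide by the conjugate √(x²+2x + 12) + x; the x² terms cancel, leaving (2x + 12)/(√(x²+2x + 12)+x) → 2/2 = 1.
Limit = 1.

Final answer: 1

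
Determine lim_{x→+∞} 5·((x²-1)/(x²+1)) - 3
Evaluate the dominant behaviour as x → +∞; each term tends to a finite value or vanishes.
Limit = 2.

Final answer: 2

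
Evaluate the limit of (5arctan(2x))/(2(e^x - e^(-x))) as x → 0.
Both numerator and denominator → 0 as x → 0; this is a 0/0 indeterminate form.
Expand each to leading order near x = 0: numerator ~ 10·x, denominator ~ 4·x.
The limit of the ratio is 5/2.

Final answer: 5/2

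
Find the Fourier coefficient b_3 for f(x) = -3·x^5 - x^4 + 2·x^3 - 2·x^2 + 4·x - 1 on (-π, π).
b_3 = (1/π) ∫_{-π}^{π} f(x)·sin(3x) dx.
Evaluate the integral (use parity and integration by parts as needed): b_3 = -2·π^4 - 32/27 + 52·π^2/9.

Final answer: -2·π^4 - 32/27 + 52·π^2/9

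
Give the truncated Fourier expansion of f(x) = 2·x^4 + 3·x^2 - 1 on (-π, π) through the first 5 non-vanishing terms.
(84 - 16·π^2)·cos(x) + (-3 + 4·π^2)·cos(2·x) + (-16·π^2/9 - 4/27)·cos(3·x) + (3/8 + π^2)·cos(4·x) - 1 + π^2 + 2·π^4/5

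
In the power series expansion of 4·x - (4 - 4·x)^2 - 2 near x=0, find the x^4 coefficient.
Expand to order 4: 4·x - (4 - 4·x)^2 - 2 = -16·x^2 + 36·x - 18 + O(x^5).
The coefficient of x^4 is 0.

Final answer: 0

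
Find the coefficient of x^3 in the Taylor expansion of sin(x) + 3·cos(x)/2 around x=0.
Expand to order 3: sin(x) + 3·cos(x)/2 = -x^3/6 - 3·x^2/4 + x + 3/2 + O(x^4).
The coefficient of x^3 is -1/6.

Final answer: -1/6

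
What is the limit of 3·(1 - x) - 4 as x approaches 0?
Direct substitution at x = 0 gives -1.

Final answer: -1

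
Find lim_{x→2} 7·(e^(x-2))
Direct substitution at x = 2 gives 7.

Final answer: 7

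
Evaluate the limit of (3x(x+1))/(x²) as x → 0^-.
Both numerator and denominator → 0 as x → 0^-; this is a 0/0 indeterminate form.
Expand each to leading order near x = 0: numerator ~ 3·x, denominator ~ x^2.
The limit of the ratio is -∞.

Final answer: -∞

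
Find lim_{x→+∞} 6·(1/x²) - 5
Evaluate the dominant behaviour as x → +∞; each term tends to a finite value or vanishes.
Limit = -5.

Final answer: -5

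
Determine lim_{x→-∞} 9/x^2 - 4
Evaluate the dominant behaviour as x → -∞; each term tends to a finite value or vanishes.
Limit = -4.

Final answer: -4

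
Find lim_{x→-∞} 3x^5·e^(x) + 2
The product is a 0·∞ indeterminate form at x → -∞.
Rewrite the product as 3x^5 / e^(-x) (an ∞/∞ form) and apply L'Hôpital, or use the standard hierarchy e^(|x|) ≫ |x^5| as x → -∞.
The indeterminate product → 0, so the limit = 2.

Final answer: 2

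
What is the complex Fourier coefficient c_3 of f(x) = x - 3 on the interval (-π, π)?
Compute the real Fourier coefficients first: a_3 = 0, b_3 = 2/3.
Then c_3 = (a_3 − i·b_3)/2 = -i/3.

Final answer: -i/3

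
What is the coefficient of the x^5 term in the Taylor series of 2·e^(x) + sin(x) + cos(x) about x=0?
Expand to order 5: 2·e^(x) + sin(x) + cos(x) = x^5/40 + x^4/8 + x^3/6 + x^2/2 + 3·x + 3 + O(x^6).
The coefficient of x^5 is 1/40.

Final answer: 1/40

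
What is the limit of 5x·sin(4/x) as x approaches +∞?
As x → +∞: let u = 4/x → 0⁺; then 5·x·sin(4/x) = 5·4·sin(u)/u → 5·4·1 = 20.
Limit = 20.

Final answer: 20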